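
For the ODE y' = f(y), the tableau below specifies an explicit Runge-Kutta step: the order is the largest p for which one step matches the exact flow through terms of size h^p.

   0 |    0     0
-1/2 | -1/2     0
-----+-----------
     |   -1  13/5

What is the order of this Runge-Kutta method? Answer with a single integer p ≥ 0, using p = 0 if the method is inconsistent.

0

b = (-1, 13/5)
c = (0, -1/2)
Σ b_i: (-1)·1 + 13/5·1 = 8/5 ≠ 1 ⇒ order 0.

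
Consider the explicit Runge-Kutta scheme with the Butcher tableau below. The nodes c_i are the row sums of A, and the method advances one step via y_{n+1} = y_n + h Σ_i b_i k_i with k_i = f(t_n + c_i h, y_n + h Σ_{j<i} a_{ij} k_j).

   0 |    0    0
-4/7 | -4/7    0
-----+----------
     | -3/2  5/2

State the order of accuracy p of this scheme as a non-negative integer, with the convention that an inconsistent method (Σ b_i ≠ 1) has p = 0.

b = (-3/2, 5/2)
c = (0, -4/7)
Σ b_i: (-3/2)·1 + 5/2·1 = 1 ✓
b·c: 5/2·(-4/7) = -10/7 ≠ 1/2 ⇒ order 1.

1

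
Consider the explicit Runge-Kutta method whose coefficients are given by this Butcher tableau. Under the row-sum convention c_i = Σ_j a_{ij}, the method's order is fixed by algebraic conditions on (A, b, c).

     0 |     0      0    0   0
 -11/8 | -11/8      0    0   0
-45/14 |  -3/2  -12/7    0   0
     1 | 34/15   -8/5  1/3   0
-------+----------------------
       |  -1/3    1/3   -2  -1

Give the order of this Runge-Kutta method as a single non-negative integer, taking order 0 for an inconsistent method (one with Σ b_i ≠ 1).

b = (-1/3, 1/3, -2, -1)
c = (0, -11/8, -45/14, 1)
Ac = (0, 0, 33/14, 79/70)
Σ b_i: (-1/3)·1 + 1/3·1 + (-2)·1 + (-1)·1 = -3 ≠ 1 ⇒ order 0.

0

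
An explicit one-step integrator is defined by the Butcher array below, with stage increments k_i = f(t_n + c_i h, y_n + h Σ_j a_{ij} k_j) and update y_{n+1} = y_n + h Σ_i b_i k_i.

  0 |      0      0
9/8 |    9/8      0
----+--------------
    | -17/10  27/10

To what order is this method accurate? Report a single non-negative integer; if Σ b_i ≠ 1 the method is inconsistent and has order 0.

b = (-17/10, 27/10)
c = (0, 9/8)
Σ b_i: (-17/10)·1 + 27/10·1 = 1 ✓
b·c: 27/10·9/8 = 243/80 ≠ 1/2 ⇒ order 1.

1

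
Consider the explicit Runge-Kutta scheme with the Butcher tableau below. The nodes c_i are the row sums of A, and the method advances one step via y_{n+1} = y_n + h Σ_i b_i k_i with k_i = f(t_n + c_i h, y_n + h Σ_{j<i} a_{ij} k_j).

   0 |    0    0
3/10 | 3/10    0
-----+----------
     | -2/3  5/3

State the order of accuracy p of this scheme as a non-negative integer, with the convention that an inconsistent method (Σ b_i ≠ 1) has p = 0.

b = (-2/3, 5/3)
c = (0, 3/10)
Σ b_i: (-2/3)·1 + 5/3·1 = 1 ✓
b·c: 5/3·3/10 = 1/2 ✓; 2 stages ⇒ order 2.

2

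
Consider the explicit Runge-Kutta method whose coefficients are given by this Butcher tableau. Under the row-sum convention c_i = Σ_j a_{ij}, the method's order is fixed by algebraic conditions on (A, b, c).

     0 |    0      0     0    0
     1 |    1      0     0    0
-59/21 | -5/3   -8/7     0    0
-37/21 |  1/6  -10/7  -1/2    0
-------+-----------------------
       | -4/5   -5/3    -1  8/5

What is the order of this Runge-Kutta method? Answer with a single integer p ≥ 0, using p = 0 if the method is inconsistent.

0

b = (-4/5, -5/3, -1, 8/5)
c = (0, 1, -59/21, -37/21)
Ac = (0, 0, -8/7, -1/42)
Σ b_i: (-4/5)·1 + (-5/3)·1 + (-1)·1 + 8/5·1 = -28/15 ≠ 1 ⇒ order 0.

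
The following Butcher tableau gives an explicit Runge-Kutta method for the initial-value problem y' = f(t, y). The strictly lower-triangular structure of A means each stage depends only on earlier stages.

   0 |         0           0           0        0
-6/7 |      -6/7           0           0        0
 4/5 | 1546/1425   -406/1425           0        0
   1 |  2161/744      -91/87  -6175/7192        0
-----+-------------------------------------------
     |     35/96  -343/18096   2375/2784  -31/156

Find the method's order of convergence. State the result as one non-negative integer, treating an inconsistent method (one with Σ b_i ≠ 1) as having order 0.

b = (35/96, -343/18096, 2375/2784, -31/156)
c = (0, -6/7, 4/5, 1)
Ac = (0, 0, 116/475, 13/62)
Σ b_i: 35/96·1 + (-343/18096)·1 + 2375/2784·1 + (-31/156)·1 = 1 ✓
b·c: (-343/18096)·(-6/7) + 2375/2784·4/5 + (-31/156)·1 = 1/2 ✓
b·c²: (-343/18096)·36/49 + 2375/2784·16/25 + (-31/156)·1 = 1/3 ✓
b·Ac: 2375/2784·116/475 + (-31/156)·13/62 = 1/6 ✓
b·c³: (-343/18096)·(-216/343) + 2375/2784·64/125 + (-31/156)·1 = 1/4 ✓
b·(c∘Ac): 2375/2784·464/2375 + (-31/156)·13/62 = 1/8 ✓
b·Ac²: 2375/2784·(-696/3325) + (-31/156)·(-286/217) = 1/12 ✓
b·A²c: (-31/156)·(-13/62) = 1/24 ✓; 4 stages ⇒ order 4.

4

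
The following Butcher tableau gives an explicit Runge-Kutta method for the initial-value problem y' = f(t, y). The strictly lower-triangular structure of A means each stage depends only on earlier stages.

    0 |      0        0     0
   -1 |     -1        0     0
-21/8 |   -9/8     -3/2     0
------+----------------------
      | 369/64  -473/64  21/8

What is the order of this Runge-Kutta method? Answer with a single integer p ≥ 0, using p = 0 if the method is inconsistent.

b = (369/64, -473/64, 21/8)
c = (0, -1, -21/8)
Ac = (0, 0, 3/2)
Σ b_i: 369/64·1 + (-473/64)·1 + 21/8·1 = 1 ✓
b·c: (-473/64)·(-1) + 21/8·(-21/8) = 1/2 ✓
b·c²: (-473/64)·1 + 21/8·441/64 = 5477/512 ≠ 1/3 ⇒ order 2.
b·Ac: 21/8·3/2 = 63/16 ≠ 1/6

2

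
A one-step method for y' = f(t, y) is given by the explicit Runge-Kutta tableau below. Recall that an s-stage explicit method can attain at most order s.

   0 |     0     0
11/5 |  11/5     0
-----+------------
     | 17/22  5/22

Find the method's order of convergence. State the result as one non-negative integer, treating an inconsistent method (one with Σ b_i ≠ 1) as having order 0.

b = (17/22, 5/22)
c = (0, 11/5)
Σ b_i: 17/22·1 + 5/22·1 = 1 ✓
b·c: 5/22·11/5 = 1/2 ✓; 2 stages ⇒ order 2.

2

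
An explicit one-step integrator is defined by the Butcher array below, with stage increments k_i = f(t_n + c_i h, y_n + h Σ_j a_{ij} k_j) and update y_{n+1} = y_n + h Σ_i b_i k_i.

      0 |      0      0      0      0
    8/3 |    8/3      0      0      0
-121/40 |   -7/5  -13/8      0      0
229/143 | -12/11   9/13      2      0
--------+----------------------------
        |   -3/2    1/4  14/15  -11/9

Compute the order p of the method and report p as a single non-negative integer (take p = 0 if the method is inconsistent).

b = (-3/2, 1/4, 14/15, -11/9)
c = (0, 8/3, -121/40, 229/143)
Ac = (0, 0, -13/3, -1093/260)
Σ b_i: (-3/2)·1 + 1/4·1 + 14/15·1 + (-11/9)·1 = -277/180 ≠ 1 ⇒ order 0.

0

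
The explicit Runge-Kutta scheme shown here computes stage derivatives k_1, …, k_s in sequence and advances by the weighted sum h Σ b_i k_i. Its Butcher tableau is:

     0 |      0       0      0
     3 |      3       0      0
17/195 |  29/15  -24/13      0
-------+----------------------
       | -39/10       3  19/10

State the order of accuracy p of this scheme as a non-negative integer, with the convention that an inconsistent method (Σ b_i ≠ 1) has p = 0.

1

b = (-39/10, 3, 19/10)
c = (0, 3, 17/195)
Ac = (0, 0, -72/13)
Σ b_i: (-39/10)·1 + 3·1 + 19/10·1 = 1 ✓
b·c: 3·3 + 19/10·17/195 = 17873/1950 ≠ 1/2 ⇒ order 1.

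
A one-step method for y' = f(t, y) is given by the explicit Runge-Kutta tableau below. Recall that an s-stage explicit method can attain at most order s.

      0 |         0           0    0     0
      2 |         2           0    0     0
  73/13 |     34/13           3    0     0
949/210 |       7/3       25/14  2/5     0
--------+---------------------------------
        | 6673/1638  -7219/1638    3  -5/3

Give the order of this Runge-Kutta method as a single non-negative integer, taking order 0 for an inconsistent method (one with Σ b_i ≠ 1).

b = (6673/1638, -7219/1638, 3, -5/3)
c = (0, 2, 73/13, 949/210)
Ac = (0, 0, 6, 2647/455)
Σ b_i: 6673/1638·1 + (-7219/1638)·1 + 3·1 + (-5/3)·1 = 1 ✓
b·c: (-7219/1638)·2 + 3·73/13 + (-5/3)·949/210 = 1/2 ✓
b·c²: (-7219/1638)·4 + 3·5329/169 + (-5/3)·900601/44100 = 191982971/4471740 ≠ 1/3 ⇒ order 2.
b·Ac: 3·6 + (-5/3)·2647/455 = 2267/273 ≠ 1/6

2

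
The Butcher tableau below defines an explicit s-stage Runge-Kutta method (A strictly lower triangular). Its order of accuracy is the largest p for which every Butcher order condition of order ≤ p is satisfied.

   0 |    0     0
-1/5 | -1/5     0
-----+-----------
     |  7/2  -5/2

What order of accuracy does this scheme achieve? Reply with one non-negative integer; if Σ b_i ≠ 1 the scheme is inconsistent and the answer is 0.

2

b = (7/2, -5/2)
c = (0, -1/5)
Σ b_i: 7/2·1 + (-5/2)·1 = 1 ✓
b·c: (-5/2)·(-1/5) = 1/2 ✓; 2 stages ⇒ order 2.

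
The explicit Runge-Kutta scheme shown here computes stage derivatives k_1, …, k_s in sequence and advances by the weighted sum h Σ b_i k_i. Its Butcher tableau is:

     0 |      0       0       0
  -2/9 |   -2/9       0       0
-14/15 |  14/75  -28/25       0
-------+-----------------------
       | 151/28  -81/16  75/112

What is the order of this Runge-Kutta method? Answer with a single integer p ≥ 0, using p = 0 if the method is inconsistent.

3

b = (151/28, -81/16, 75/112)
c = (0, -2/9, -14/15)
Ac = (0, 0, 56/225)
Σ b_i: 151/28·1 + (-81/16)·1 + 75/112·1 = 1 ✓
b·c: (-81/16)·(-2/9) + 75/112·(-14/15) = 1/2 ✓
b·c²: (-81/16)·4/81 + 75/112·196/225 = 1/3 ✓
b·Ac: 75/112·56/225 = 1/6 ✓; 3 stages ⇒ order 3.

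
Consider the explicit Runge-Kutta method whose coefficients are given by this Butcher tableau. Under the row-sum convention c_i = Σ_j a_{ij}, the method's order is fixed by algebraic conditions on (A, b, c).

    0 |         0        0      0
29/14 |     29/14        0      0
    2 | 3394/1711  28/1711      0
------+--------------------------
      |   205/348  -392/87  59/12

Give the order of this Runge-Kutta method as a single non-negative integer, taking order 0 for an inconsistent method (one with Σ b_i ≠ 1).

b = (205/348, -392/87, 59/12)
c = (0, 29/14, 2)
Ac = (0, 0, 2/59)
Σ b_i: 205/348·1 + (-392/87)·1 + 59/12·1 = 1 ✓
b·c: (-392/87)·29/14 + 59/12·2 = 1/2 ✓
b·c²: (-392/87)·841/196 + 59/12·4 = 1/3 ✓
b·Ac: 59/12·2/59 = 1/6 ✓; 3 stages ⇒ order 3.

3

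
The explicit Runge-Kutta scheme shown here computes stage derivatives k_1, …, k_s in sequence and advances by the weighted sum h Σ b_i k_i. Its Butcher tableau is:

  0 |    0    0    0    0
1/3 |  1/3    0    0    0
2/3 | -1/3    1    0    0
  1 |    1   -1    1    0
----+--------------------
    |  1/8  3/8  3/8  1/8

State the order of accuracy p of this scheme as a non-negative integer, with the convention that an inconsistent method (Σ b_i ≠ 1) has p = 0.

4

b = (1/8, 3/8, 3/8, 1/8)
c = (0, 1/3, 2/3, 1)
Ac = (0, 0, 1/3, 1/3)
Σ b_i: 1/8·1 + 3/8·1 + 3/8·1 + 1/8·1 = 1 ✓
b·c: 3/8·1/3 + 3/8·2/3 + 1/8·1 = 1/2 ✓
b·c²: 3/8·1/9 + 3/8·4/9 + 1/8·1 = 1/3 ✓
b·Ac: 3/8·1/3 + 1/8·1/3 = 1/6 ✓
b·c³: 3/8·1/27 + 3/8·8/27 + 1/8·1 = 1/4 ✓
b·(c∘Ac): 3/8·2/9 + 1/8·1/3 = 1/8 ✓
b·Ac²: 3/8·1/9 + 1/8·1/3 = 1/12 ✓
b·A²c: 1/8·1/3 = 1/24 ✓; 4 stages ⇒ order 4.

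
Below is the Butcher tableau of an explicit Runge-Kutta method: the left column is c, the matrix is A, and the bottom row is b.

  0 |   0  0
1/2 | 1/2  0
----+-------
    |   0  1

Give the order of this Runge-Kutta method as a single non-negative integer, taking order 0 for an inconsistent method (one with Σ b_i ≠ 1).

b = (0, 1)
c = (0, 1/2)
Σ b_i: 1·1 = 1 ✓
b·c: 1·1/2 = 1/2 ✓; 2 stages ⇒ order 2.

2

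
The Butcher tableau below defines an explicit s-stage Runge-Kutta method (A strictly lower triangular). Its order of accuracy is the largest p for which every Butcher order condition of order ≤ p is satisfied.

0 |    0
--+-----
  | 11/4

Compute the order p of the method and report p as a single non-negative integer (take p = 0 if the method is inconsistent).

b = (11/4)
c = (0)
Σ b_i: 11/4·1 = 11/4 ≠ 1 ⇒ order 0.

0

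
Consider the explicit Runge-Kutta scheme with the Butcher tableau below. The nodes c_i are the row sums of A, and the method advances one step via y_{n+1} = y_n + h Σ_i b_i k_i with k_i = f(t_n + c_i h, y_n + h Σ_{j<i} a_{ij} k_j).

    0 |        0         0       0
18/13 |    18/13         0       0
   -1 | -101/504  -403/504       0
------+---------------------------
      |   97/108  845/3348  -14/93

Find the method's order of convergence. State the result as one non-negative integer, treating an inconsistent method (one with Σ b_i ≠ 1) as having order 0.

3

b = (97/108, 845/3348, -14/93)
c = (0, 18/13, -1)
Ac = (0, 0, -31/28)
Σ b_i: 97/108·1 + 845/3348·1 + (-14/93)·1 = 1 ✓
b·c: 845/3348·18/13 + (-14/93)·(-1) = 1/2 ✓
b·c²: 845/3348·324/169 + (-14/93)·1 = 1/3 ✓
b·Ac: (-14/93)·(-31/28) = 1/6 ✓; 3 stages ⇒ order 3.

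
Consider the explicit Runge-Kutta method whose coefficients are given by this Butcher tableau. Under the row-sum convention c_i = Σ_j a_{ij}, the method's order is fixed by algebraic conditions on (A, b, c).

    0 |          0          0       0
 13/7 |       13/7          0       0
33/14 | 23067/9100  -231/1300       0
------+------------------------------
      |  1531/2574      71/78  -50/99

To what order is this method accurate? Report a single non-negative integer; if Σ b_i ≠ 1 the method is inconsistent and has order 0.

b = (1531/2574, 71/78, -50/99)
c = (0, 13/7, 33/14)
Ac = (0, 0, -33/100)
Σ b_i: 1531/2574·1 + 71/78·1 + (-50/99)·1 = 1 ✓
b·c: 71/78·13/7 + (-50/99)·33/14 = 1/2 ✓
b·c²: 71/78·169/49 + (-50/99)·1089/196 = 1/3 ✓
b·Ac: (-50/99)·(-33/100) = 1/6 ✓; 3 stages ⇒ order 3.

3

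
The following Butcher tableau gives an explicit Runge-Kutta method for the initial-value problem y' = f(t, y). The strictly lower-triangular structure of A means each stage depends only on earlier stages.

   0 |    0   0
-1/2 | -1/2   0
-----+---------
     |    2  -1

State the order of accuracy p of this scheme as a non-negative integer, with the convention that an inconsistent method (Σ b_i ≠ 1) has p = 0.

2

b = (2, -1)
c = (0, -1/2)
Σ b_i: 2·1 + (-1)·1 = 1 ✓
b·c: (-1)·(-1/2) = 1/2 ✓; 2 stages ⇒ order 2.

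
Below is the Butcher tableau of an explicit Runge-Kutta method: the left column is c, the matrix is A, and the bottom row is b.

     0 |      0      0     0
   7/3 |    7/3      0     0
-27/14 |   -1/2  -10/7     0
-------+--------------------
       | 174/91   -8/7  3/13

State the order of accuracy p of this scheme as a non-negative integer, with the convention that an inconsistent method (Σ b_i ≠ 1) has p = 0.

1

b = (174/91, -8/7, 3/13)
c = (0, 7/3, -27/14)
Ac = (0, 0, -10/3)
Σ b_i: 174/91·1 + (-8/7)·1 + 3/13·1 = 1 ✓
b·c: (-8/7)·7/3 + 3/13·(-27/14) = -1699/546 ≠ 1/2 ⇒ order 1.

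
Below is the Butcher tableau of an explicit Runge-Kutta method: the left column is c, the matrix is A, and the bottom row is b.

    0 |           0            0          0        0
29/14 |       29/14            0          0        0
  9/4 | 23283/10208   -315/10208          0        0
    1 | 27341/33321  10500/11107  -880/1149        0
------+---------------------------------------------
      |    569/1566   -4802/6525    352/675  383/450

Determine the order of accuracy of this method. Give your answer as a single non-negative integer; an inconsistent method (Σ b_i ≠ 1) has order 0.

b = (569/1566, -4802/6525, 352/675, 383/450)
c = (0, 29/14, 9/4, 1)
Ac = (0, 0, -45/704, 90/383)
Σ b_i: 569/1566·1 + (-4802/6525)·1 + 352/675·1 + 383/450·1 = 1 ✓
b·c: (-4802/6525)·29/14 + 352/675·9/4 + 383/450·1 = 1/2 ✓
b·c²: (-4802/6525)·841/196 + 352/675·81/16 + 383/450·1 = 1/3 ✓
b·Ac: 352/675·(-45/704) + 383/450·90/383 = 1/6 ✓
b·c³: (-4802/6525)·24389/2744 + 352/675·729/64 + 383/450·1 = 1/4 ✓
b·(c∘Ac): 352/675·(-405/2816) + 383/450·90/383 = 1/8 ✓
b·Ac²: 352/675·(-1305/9856) + 383/450·480/2681 = 1/12 ✓
b·A²c: 383/450·75/1532 = 1/24 ✓; 4 stages ⇒ order 4.

4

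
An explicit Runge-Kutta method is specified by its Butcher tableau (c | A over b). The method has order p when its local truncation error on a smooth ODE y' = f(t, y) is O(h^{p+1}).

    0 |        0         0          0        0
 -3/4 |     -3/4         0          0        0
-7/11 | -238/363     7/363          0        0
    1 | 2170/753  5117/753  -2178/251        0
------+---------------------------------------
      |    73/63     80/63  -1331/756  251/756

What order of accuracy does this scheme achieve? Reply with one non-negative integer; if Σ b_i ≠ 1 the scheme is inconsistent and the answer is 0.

4

b = (73/63, 80/63, -1331/756, 251/756)
c = (0, -3/4, -7/11, 1)
Ac = (0, 0, -7/484, 427/1004)
Σ b_i: 73/63·1 + 80/63·1 + (-1331/756)·1 + 251/756·1 = 1 ✓
b·c: 80/63·(-3/4) + (-1331/756)·(-7/11) + 251/756·1 = 1/2 ✓
b·c²: 80/63·9/16 + (-1331/756)·49/121 + 251/756·1 = 1/3 ✓
b·Ac: (-1331/756)·(-7/484) + 251/756·427/1004 = 1/6 ✓
b·c³: 80/63·(-27/64) + (-1331/756)·(-343/1331) + 251/756·1 = 1/4 ✓
b·(c∘Ac): (-1331/756)·49/5324 + 251/756·427/1004 = 1/8 ✓
b·Ac²: (-1331/756)·21/1936 + 251/756·1239/4016 = 1/12 ✓
b·A²c: 251/756·63/502 = 1/24 ✓; 4 stages ⇒ order 4.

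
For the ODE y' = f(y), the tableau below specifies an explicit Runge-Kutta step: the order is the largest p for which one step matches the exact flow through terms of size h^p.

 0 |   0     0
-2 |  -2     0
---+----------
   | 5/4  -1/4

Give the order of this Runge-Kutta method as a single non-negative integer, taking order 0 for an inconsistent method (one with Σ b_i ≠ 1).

b = (5/4, -1/4)
c = (0, -2)
Σ b_i: 5/4·1 + (-1/4)·1 = 1 ✓
b·c: (-1/4)·(-2) = 1/2 ✓; 2 stages ⇒ order 2.

2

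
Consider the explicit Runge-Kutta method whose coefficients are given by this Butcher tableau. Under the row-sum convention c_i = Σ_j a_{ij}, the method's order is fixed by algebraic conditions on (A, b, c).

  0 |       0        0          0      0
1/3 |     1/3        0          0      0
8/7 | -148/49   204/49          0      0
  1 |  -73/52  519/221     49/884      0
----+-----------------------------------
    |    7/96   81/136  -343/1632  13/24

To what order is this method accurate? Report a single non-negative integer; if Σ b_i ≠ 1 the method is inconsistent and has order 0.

b = (7/96, 81/136, -343/1632, 13/24)
c = (0, 1/3, 8/7, 1)
Ac = (0, 0, 68/49, 11/13)
Σ b_i: 7/96·1 + 81/136·1 + (-343/1632)·1 + 13/24·1 = 1 ✓
b·c: 81/136·1/3 + (-343/1632)·8/7 + 13/24·1 = 1/2 ✓
b·c²: 81/136·1/9 + (-343/1632)·64/49 + 13/24·1 = 1/3 ✓
b·Ac: (-343/1632)·68/49 + 13/24·11/13 = 1/6 ✓
b·c³: 81/136·1/27 + (-343/1632)·512/343 + 13/24·1 = 1/4 ✓
b·(c∘Ac): (-343/1632)·544/343 + 13/24·11/13 = 1/8 ✓
b·Ac²: (-343/1632)·68/147 + 13/24·1/3 = 1/12 ✓
b·A²c: 13/24·1/13 = 1/24 ✓; 4 stages ⇒ order 4.

4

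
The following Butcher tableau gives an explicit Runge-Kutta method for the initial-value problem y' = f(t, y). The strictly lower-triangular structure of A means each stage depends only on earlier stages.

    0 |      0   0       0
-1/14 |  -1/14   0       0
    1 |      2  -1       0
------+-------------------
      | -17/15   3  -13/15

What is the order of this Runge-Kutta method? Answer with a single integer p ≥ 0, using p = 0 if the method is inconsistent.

b = (-17/15, 3, -13/15)
c = (0, -1/14, 1)
Ac = (0, 0, 1/14)
Σ b_i: (-17/15)·1 + 3·1 + (-13/15)·1 = 1 ✓
b·c: 3·(-1/14) + (-13/15)·1 = -227/210 ≠ 1/2 ⇒ order 1.

1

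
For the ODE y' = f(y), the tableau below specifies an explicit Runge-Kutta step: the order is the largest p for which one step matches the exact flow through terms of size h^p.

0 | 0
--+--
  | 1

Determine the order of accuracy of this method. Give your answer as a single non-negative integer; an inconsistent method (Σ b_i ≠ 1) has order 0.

b = (1)
c = (0)
Σ b_i: 1·1 = 1 ✓; 1 stage ⇒ order 1.

1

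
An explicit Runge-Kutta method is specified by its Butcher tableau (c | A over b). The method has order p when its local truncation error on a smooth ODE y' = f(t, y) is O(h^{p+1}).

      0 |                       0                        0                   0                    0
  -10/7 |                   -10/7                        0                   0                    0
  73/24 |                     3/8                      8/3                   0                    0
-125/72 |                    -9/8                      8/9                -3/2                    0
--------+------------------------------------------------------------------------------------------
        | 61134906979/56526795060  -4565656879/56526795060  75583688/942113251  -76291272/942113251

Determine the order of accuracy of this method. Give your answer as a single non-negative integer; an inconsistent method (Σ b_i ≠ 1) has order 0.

b = (61134906979/56526795060, -4565656879/56526795060, 75583688/942113251, -76291272/942113251)
c = (0, -10/7, 73/24, -125/72)
Ac = (0, 0, -80/21, -5879/1008)
Σ b_i: 61134906979/56526795060·1 + (-4565656879/56526795060)·1 + 75583688/942113251·1 + (-76291272/942113251)·1 = 1 ✓
b·c: (-4565656879/56526795060)·(-10/7) + 75583688/942113251·73/24 + (-76291272/942113251)·(-125/72) = 1/2 ✓
b·c²: (-4565656879/56526795060)·100/49 + 75583688/942113251·5329/576 + (-76291272/942113251)·15625/5184 = 1/3 ✓
b·Ac: 75583688/942113251·(-80/21) + (-76291272/942113251)·(-5879/1008) = 1/6 ✓
b·c³: (-4565656879/56526795060)·(-1000/343) + 75583688/942113251·389017/13824 + (-76291272/942113251)·(-1953125/373248) = 1780731484417/610489386648 ≠ 1/4 ⇒ order 3.
b·(c∘Ac): 75583688/942113251·(-730/63) + (-76291272/942113251)·734875/72576 = -184610195635/105516684112 ≠ 1/8
b·Ac²: 75583688/942113251·800/147 + (-76291272/942113251)·(-680963/56448) = 63920784361/45221436048 ≠ 1/12
b·A²c: (-76291272/942113251)·40/7 = -3051650880/6594792757 ≠ 1/24

3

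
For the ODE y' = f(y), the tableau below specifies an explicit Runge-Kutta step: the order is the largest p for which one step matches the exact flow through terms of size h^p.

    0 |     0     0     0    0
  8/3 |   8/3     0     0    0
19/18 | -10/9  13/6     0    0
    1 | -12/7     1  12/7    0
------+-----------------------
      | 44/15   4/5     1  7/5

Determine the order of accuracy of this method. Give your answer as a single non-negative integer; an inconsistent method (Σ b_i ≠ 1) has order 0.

b = (44/15, 4/5, 1, 7/5)
c = (0, 8/3, 19/18, 1)
Ac = (0, 0, 52/9, 94/21)
Σ b_i: 44/15·1 + 4/5·1 + 1·1 + 7/5·1 = 92/15 ≠ 1 ⇒ order 0.

0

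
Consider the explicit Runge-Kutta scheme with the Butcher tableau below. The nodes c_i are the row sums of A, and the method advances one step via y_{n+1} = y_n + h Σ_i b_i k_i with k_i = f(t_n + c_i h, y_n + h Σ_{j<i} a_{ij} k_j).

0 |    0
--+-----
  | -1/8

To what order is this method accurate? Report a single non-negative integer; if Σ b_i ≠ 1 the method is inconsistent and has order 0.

b = (-1/8)
c = (0)
Σ b_i: (-1/8)·1 = -1/8 ≠ 1 ⇒ order 0.

0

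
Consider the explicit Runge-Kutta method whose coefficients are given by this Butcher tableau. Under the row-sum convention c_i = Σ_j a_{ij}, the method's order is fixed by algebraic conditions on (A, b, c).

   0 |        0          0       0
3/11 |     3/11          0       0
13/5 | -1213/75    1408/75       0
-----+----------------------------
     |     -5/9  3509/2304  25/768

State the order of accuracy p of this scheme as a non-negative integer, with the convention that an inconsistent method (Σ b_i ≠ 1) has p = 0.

b = (-5/9, 3509/2304, 25/768)
c = (0, 3/11, 13/5)
Ac = (0, 0, 128/25)
Σ b_i: (-5/9)·1 + 3509/2304·1 + 25/768·1 = 1 ✓
b·c: 3509/2304·3/11 + 25/768·13/5 = 1/2 ✓
b·c²: 3509/2304·9/121 + 25/768·169/25 = 1/3 ✓
b·Ac: 25/768·128/25 = 1/6 ✓; 3 stages ⇒ order 3.

3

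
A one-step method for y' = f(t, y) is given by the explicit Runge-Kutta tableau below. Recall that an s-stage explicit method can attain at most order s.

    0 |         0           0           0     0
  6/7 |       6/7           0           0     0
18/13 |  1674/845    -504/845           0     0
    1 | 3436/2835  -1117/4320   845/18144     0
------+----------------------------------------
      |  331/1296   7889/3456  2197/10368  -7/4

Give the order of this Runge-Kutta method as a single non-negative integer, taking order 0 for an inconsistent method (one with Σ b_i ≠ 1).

b = (331/1296, 7889/3456, 2197/10368, -7/4)
c = (0, 6/7, 18/13, 1)
Ac = (0, 0, -432/845, -11/70)
Σ b_i: 331/1296·1 + 7889/3456·1 + 2197/10368·1 + (-7/4)·1 = 1 ✓
b·c: 7889/3456·6/7 + 2197/10368·18/13 + (-7/4)·1 = 1/2 ✓
b·c²: 7889/3456·36/49 + 2197/10368·324/169 + (-7/4)·1 = 1/3 ✓
b·Ac: 2197/10368·(-432/845) + (-7/4)·(-11/70) = 1/6 ✓
b·c³: 7889/3456·216/343 + 2197/10368·5832/2197 + (-7/4)·1 = 1/4 ✓
b·(c∘Ac): 2197/10368·(-7776/10985) + (-7/4)·(-11/70) = 1/8 ✓
b·Ac²: 2197/10368·(-2592/5915) + (-7/4)·(-74/735) = 1/12 ✓
b·A²c: (-7/4)·(-1/42) = 1/24 ✓; 4 stages ⇒ order 4.

4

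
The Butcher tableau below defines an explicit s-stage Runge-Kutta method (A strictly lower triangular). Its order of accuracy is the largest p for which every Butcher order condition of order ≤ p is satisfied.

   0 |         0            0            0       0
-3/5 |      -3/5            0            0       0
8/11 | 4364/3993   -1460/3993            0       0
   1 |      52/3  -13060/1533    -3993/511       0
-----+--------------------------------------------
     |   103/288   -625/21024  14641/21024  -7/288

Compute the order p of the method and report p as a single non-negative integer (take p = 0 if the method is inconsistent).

4

b = (103/288, -625/21024, 14641/21024, -7/288)
c = (0, -3/5, 8/11, 1)
Ac = (0, 0, 292/1331, -4/7)
Σ b_i: 103/288·1 + (-625/21024)·1 + 14641/21024·1 + (-7/288)·1 = 1 ✓
b·c: (-625/21024)·(-3/5) + 14641/21024·8/11 + (-7/288)·1 = 1/2 ✓
b·c²: (-625/21024)·9/25 + 14641/21024·64/121 + (-7/288)·1 = 1/3 ✓
b·Ac: 14641/21024·292/1331 + (-7/288)·(-4/7) = 1/6 ✓
b·c³: (-625/21024)·(-27/125) + 14641/21024·512/1331 + (-7/288)·1 = 1/4 ✓
b·(c∘Ac): 14641/21024·2336/14641 + (-7/288)·(-4/7) = 1/8 ✓
b·Ac²: 14641/21024·(-876/6655) + (-7/288)·(-36/5) = 1/12 ✓
b·A²c: (-7/288)·(-12/7) = 1/24 ✓; 4 stages ⇒ order 4.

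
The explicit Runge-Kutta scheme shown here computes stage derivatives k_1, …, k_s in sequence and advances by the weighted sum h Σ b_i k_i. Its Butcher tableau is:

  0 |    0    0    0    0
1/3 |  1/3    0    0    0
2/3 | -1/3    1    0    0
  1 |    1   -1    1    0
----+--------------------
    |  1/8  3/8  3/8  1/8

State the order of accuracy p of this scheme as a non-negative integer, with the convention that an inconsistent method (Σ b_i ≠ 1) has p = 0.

b = (1/8, 3/8, 3/8, 1/8)
c = (0, 1/3, 2/3, 1)
Ac = (0, 0, 1/3, 1/3)
Σ b_i: 1/8·1 + 3/8·1 + 3/8·1 + 1/8·1 = 1 ✓
b·c: 3/8·1/3 + 3/8·2/3 + 1/8·1 = 1/2 ✓
b·c²: 3/8·1/9 + 3/8·4/9 + 1/8·1 = 1/3 ✓
b·Ac: 3/8·1/3 + 1/8·1/3 = 1/6 ✓
b·c³: 3/8·1/27 + 3/8·8/27 + 1/8·1 = 1/4 ✓
b·(c∘Ac): 3/8·2/9 + 1/8·1/3 = 1/8 ✓
b·Ac²: 3/8·1/9 + 1/8·1/3 = 1/12 ✓
b·A²c: 1/8·1/3 = 1/24 ✓; 4 stages ⇒ order 4.

4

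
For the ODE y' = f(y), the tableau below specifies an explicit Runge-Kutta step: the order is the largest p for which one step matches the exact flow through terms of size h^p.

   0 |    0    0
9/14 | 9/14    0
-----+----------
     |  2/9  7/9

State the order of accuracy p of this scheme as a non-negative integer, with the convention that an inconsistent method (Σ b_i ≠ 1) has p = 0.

b = (2/9, 7/9)
c = (0, 9/14)
Σ b_i: 2/9·1 + 7/9·1 = 1 ✓
b·c: 7/9·9/14 = 1/2 ✓; 2 stages ⇒ order 2.

2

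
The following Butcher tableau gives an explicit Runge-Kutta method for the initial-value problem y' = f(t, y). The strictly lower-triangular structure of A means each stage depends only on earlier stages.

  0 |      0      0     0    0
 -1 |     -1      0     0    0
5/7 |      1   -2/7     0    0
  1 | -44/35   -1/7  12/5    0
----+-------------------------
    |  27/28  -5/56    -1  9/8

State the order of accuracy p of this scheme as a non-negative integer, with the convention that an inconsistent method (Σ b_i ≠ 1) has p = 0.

b = (27/28, -5/56, -1, 9/8)
c = (0, -1, 5/7, 1)
Ac = (0, 0, 2/7, 13/7)
Σ b_i: 27/28·1 + (-5/56)·1 + (-1)·1 + 9/8·1 = 1 ✓
b·c: (-5/56)·(-1) + (-1)·5/7 + 9/8·1 = 1/2 ✓
b·c²: (-5/56)·1 + (-1)·25/49 + 9/8·1 = 103/196 ≠ 1/3 ⇒ order 2.
b·Ac: (-1)·2/7 + 9/8·13/7 = 101/56 ≠ 1/6

2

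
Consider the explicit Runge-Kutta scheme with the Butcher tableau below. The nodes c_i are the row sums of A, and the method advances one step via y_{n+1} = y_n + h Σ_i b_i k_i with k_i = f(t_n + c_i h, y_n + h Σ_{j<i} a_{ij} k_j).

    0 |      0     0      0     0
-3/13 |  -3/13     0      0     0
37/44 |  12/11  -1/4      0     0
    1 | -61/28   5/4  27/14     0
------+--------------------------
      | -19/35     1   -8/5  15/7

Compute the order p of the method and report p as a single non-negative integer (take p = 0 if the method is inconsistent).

b = (-19/35, 1, -8/5, 15/7)
c = (0, -3/13, 37/44, 1)
Ac = (0, 0, 3/52, 10677/8008)
Σ b_i: (-19/35)·1 + 1·1 + (-8/5)·1 + 15/7·1 = 1 ✓
b·c: 1·(-3/13) + (-8/5)·37/44 + 15/7·1 = 2836/5005 ≠ 1/2 ⇒ order 1.

1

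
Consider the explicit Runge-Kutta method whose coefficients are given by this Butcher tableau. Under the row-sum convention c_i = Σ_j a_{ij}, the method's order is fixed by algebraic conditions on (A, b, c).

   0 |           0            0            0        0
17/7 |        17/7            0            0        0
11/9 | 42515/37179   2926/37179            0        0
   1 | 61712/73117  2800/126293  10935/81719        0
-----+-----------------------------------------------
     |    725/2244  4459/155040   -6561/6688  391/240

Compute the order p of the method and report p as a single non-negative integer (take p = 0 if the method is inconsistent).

b = (725/2244, 4459/155040, -6561/6688, 391/240)
c = (0, 17/7, 11/9, 1)
Ac = (0, 0, 418/2187, 5/23)
Σ b_i: 725/2244·1 + 4459/155040·1 + (-6561/6688)·1 + 391/240·1 = 1 ✓
b·c: 4459/155040·17/7 + (-6561/6688)·11/9 + 391/240·1 = 1/2 ✓
b·c²: 4459/155040·289/49 + (-6561/6688)·121/81 + 391/240·1 = 1/3 ✓
b·Ac: (-6561/6688)·418/2187 + 391/240·5/23 = 1/6 ✓
b·c³: 4459/155040·4913/343 + (-6561/6688)·1331/729 + 391/240·1 = 1/4 ✓
b·(c∘Ac): (-6561/6688)·4598/19683 + 391/240·5/23 = 1/8 ✓
b·Ac²: (-6561/6688)·7106/15309 + 391/240·905/2737 = 1/12 ✓
b·A²c: 391/240·10/391 = 1/24 ✓; 4 stages ⇒ order 4.

4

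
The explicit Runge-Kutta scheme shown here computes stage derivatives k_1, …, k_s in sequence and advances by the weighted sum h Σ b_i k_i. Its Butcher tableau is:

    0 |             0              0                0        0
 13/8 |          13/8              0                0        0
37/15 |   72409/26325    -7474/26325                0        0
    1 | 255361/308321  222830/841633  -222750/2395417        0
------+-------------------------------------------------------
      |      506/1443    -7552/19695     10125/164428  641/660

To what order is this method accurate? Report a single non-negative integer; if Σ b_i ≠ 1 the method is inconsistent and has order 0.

4

b = (506/1443, -7552/19695, 10125/164428, 641/660)
c = (0, 13/8, 37/15, 1)
Ac = (0, 0, -3737/8100, 515/2564)
Σ b_i: 506/1443·1 + (-7552/19695)·1 + 10125/164428·1 + 641/660·1 = 1 ✓
b·c: (-7552/19695)·13/8 + 10125/164428·37/15 + 641/660·1 = 1/2 ✓
b·c²: (-7552/19695)·169/64 + 10125/164428·1369/225 + 641/660·1 = 1/3 ✓
b·Ac: 10125/164428·(-3737/8100) + 641/660·515/2564 = 1/6 ✓
b·c³: (-7552/19695)·2197/512 + 10125/164428·50653/3375 + 641/660·1 = 1/4 ✓
b·(c∘Ac): 10125/164428·(-138269/121500) + 641/660·515/2564 = 1/8 ✓
b·Ac²: 10125/164428·(-48581/64800) + 641/660·2735/20512 = 1/12 ✓
b·A²c: 641/660·55/1282 = 1/24 ✓; 4 stages ⇒ order 4.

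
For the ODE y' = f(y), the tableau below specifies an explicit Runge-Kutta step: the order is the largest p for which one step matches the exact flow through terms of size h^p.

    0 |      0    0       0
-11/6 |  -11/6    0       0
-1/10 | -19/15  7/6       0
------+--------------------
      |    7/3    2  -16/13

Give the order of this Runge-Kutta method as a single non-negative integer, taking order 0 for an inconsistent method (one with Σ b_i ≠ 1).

b = (7/3, 2, -16/13)
c = (0, -11/6, -1/10)
Ac = (0, 0, -77/36)
Σ b_i: 7/3·1 + 2·1 + (-16/13)·1 = 121/39 ≠ 1 ⇒ order 0.

0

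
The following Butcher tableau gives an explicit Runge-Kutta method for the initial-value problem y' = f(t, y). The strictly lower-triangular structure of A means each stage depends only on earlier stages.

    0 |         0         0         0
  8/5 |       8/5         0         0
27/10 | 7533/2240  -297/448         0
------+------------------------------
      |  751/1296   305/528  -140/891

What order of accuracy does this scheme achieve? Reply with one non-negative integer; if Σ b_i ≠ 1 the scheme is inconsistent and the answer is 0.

b = (751/1296, 305/528, -140/891)
c = (0, 8/5, 27/10)
Ac = (0, 0, -297/280)
Σ b_i: 751/1296·1 + 305/528·1 + (-140/891)·1 = 1 ✓
b·c: 305/528·8/5 + (-140/891)·27/10 = 1/2 ✓
b·c²: 305/528·64/25 + (-140/891)·729/100 = 1/3 ✓
b·Ac: (-140/891)·(-297/280) = 1/6 ✓; 3 stages ⇒ order 3.

3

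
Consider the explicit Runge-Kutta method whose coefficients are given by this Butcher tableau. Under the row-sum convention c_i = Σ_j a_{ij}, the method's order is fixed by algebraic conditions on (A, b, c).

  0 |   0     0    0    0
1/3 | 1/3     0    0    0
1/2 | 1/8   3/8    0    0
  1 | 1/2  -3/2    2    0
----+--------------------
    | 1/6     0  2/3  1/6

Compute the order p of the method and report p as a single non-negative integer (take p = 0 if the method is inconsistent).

b = (1/6, 0, 2/3, 1/6)
c = (0, 1/3, 1/2, 1)
Ac = (0, 0, 1/8, 1/2)
Σ b_i: 1/6·1 + 2/3·1 + 1/6·1 = 1 ✓
b·c: 2/3·1/2 + 1/6·1 = 1/2 ✓
b·c²: 2/3·1/4 + 1/6·1 = 1/3 ✓
b·Ac: 2/3·1/8 + 1/6·1/2 = 1/6 ✓
b·c³: 2/3·1/8 + 1/6·1 = 1/4 ✓
b·(c∘Ac): 2/3·1/16 + 1/6·1/2 = 1/8 ✓
b·Ac²: 2/3·1/24 + 1/6·1/3 = 1/12 ✓
b·A²c: 1/6·1/4 = 1/24 ✓; 4 stages ⇒ order 4.

4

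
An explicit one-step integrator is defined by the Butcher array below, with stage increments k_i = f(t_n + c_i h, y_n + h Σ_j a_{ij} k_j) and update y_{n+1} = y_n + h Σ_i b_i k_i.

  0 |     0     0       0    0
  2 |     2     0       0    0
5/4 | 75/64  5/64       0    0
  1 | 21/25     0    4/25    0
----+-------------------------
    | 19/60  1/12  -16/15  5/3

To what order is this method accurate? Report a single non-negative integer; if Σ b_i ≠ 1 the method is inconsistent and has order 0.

b = (19/60, 1/12, -16/15, 5/3)
c = (0, 2, 5/4, 1)
Ac = (0, 0, 5/32, 1/5)
Σ b_i: 19/60·1 + 1/12·1 + (-16/15)·1 + 5/3·1 = 1 ✓
b·c: 1/12·2 + (-16/15)·5/4 + 5/3·1 = 1/2 ✓
b·c²: 1/12·4 + (-16/15)·25/16 + 5/3·1 = 1/3 ✓
b·Ac: (-16/15)·5/32 + 5/3·1/5 = 1/6 ✓
b·c³: 1/12·8 + (-16/15)·125/64 + 5/3·1 = 1/4 ✓
b·(c∘Ac): (-16/15)·25/128 + 5/3·1/5 = 1/8 ✓
b·Ac²: (-16/15)·5/16 + 5/3·1/4 = 1/12 ✓
b·A²c: 5/3·1/40 = 1/24 ✓; 4 stages ⇒ order 4.

4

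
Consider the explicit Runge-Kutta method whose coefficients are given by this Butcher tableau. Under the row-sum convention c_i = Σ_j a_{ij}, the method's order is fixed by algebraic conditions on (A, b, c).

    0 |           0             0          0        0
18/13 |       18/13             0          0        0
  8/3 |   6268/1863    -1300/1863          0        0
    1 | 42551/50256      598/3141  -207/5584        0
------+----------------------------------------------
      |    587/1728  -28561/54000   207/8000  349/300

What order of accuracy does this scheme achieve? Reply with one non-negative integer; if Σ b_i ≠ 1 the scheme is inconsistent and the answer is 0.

b = (587/1728, -28561/54000, 207/8000, 349/300)
c = (0, 18/13, 8/3, 1)
Ac = (0, 0, -200/207, 115/698)
Σ b_i: 587/1728·1 + (-28561/54000)·1 + 207/8000·1 + 349/300·1 = 1 ✓
b·c: (-28561/54000)·18/13 + 207/8000·8/3 + 349/300·1 = 1/2 ✓
b·c²: (-28561/54000)·324/169 + 207/8000·64/9 + 349/300·1 = 1/3 ✓
b·Ac: 207/8000·(-200/207) + 349/300·115/698 = 1/6 ✓
b·c³: (-28561/54000)·5832/2197 + 207/8000·512/27 + 349/300·1 = 1/4 ✓
b·(c∘Ac): 207/8000·(-1600/621) + 349/300·115/698 = 1/8 ✓
b·Ac²: 207/8000·(-400/299) + 349/300·460/4537 = 1/12 ✓
b·A²c: 349/300·25/698 = 1/24 ✓; 4 stages ⇒ order 4.

4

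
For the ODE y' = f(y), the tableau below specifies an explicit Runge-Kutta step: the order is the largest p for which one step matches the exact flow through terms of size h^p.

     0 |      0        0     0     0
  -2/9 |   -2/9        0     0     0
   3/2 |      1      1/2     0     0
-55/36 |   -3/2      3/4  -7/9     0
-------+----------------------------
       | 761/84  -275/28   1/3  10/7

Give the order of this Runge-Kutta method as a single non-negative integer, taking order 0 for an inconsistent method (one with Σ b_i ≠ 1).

2

b = (761/84, -275/28, 1/3, 10/7)
c = (0, -2/9, 3/2, -55/36)
Ac = (0, 0, -1/9, -4/3)
Σ b_i: 761/84·1 + (-275/28)·1 + 1/3·1 + 10/7·1 = 1 ✓
b·c: (-275/28)·(-2/9) + 1/3·3/2 + 10/7·(-55/36) = 1/2 ✓
b·c²: (-275/28)·4/81 + 1/3·9/4 + 10/7·3025/1296 = 16327/4536 ≠ 1/3 ⇒ order 2.
b·Ac: 1/3·(-1/9) + 10/7·(-4/3) = -367/189 ≠ 1/6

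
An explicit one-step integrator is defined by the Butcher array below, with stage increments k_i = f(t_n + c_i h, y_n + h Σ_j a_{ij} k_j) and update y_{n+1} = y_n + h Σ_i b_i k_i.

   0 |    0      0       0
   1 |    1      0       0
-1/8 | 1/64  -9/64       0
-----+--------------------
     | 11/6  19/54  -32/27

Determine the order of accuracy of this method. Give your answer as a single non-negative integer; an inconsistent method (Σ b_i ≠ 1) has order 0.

3

b = (11/6, 19/54, -32/27)
c = (0, 1, -1/8)
Ac = (0, 0, -9/64)
Σ b_i: 11/6·1 + 19/54·1 + (-32/27)·1 = 1 ✓
b·c: 19/54·1 + (-32/27)·(-1/8) = 1/2 ✓
b·c²: 19/54·1 + (-32/27)·1/64 = 1/3 ✓
b·Ac: (-32/27)·(-9/64) = 1/6 ✓; 3 stages ⇒ order 3.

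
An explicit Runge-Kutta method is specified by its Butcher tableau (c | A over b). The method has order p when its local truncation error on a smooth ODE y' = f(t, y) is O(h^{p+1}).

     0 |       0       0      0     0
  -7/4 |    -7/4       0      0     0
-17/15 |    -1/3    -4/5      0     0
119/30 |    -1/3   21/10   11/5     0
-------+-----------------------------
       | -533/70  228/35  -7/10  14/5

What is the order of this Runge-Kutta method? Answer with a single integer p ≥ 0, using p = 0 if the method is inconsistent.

2

b = (-533/70, 228/35, -7/10, 14/5)
c = (0, -7/4, -17/15, 119/30)
Ac = (0, 0, 7/5, -3701/600)
Σ b_i: (-533/70)·1 + 228/35·1 + (-7/10)·1 + 14/5·1 = 1 ✓
b·c: 228/35·(-7/4) + (-7/10)·(-17/15) + 14/5·119/30 = 1/2 ✓
b·c²: 228/35·49/16 + (-7/10)·289/225 + 14/5·14161/900 = 94661/1500 ≠ 1/3 ⇒ order 2.
b·Ac: (-7/10)·7/5 + 14/5·(-3701/600) = -27377/1500 ≠ 1/6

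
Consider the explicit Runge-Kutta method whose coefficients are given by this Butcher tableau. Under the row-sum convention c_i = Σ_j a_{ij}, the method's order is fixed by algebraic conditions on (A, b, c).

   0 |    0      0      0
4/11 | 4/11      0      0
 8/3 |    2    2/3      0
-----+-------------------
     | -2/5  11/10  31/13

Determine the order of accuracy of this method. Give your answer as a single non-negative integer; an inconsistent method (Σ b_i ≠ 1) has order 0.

0

b = (-2/5, 11/10, 31/13)
c = (0, 4/11, 8/3)
Ac = (0, 0, 8/33)
Σ b_i: (-2/5)·1 + 11/10·1 + 31/13·1 = 401/130 ≠ 1 ⇒ order 0.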